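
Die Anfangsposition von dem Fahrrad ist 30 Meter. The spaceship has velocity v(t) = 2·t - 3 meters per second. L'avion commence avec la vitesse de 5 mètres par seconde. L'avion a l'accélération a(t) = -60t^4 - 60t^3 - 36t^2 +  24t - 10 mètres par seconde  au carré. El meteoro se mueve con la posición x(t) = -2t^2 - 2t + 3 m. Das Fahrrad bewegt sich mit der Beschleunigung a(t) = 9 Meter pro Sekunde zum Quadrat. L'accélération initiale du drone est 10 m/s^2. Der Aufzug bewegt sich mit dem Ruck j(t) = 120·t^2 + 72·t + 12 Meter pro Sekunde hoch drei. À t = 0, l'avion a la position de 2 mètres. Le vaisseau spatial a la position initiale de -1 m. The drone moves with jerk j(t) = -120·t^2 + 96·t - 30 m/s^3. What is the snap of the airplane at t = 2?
We must differentiate our acceleration equation a(t) = -60·t^4 - 60·t^3 - 36·t^2 + 24·t - 10 2 times. Differentiating acceleration, we get jerk: j(t) = -240·t^3 - 180·t^2 - 72·t + 24. Differentiating jerk, we get snap: s(t) = -720·t^2 - 360·t - 72. From the given snap equation s(t) = -720·t^2 - 360·t - 72, we substitute t = 2 to get s = -3672.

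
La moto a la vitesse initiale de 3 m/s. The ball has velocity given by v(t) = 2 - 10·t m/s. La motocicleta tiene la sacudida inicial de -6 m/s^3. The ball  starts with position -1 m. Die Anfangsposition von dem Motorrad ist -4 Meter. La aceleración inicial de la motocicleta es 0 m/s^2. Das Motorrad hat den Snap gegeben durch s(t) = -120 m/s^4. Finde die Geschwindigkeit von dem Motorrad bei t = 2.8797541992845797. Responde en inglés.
To find the answer, we compute 3 integrals of s(t) = -120. The integral of snap is jerk. Using j(0) = -6, we get j(t) = -120·t - 6. Integrating jerk and using the initial condition a(0) = 0, we get a(t) = 6·t·(-10·t - 1). Finding the antiderivative of a(t) and using v(0) = 3: v(t) = -20·t^3 - 3·t^2 + 3. Using v(t) = -20·t^3 - 3·t^2 + 3 and substituting t = 2.8797541992845797, we find v = -499.514077017584.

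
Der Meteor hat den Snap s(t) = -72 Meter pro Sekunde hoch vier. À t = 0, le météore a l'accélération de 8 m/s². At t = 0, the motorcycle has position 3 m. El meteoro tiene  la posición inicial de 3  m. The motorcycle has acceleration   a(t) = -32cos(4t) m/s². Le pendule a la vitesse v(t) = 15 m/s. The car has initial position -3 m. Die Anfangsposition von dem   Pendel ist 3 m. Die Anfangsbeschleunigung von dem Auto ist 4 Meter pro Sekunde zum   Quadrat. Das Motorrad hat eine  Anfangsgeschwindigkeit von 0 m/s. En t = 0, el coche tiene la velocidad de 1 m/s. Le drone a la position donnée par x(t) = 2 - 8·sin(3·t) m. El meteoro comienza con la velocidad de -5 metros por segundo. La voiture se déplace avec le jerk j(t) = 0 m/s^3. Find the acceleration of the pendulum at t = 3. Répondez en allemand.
Um dies zu lösen, müssen wir 1 Ableitung unserer Gleichung für die Geschwindigkeit v(t) = 15 nehmen. Mit d/dt von v(t) finden wir a(t) = 0. Aus der Gleichung für die Beschleunigung a(t) = 0, setzen wir t = 3 ein und erhalten a = 0.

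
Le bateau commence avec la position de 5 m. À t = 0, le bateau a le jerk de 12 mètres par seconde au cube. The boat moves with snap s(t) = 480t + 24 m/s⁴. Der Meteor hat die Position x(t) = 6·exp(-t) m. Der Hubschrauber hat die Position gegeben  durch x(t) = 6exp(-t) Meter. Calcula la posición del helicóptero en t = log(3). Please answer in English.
We have position x(t) = 6·exp(-t). Substituting t = log(3): x(log(3)) = 2.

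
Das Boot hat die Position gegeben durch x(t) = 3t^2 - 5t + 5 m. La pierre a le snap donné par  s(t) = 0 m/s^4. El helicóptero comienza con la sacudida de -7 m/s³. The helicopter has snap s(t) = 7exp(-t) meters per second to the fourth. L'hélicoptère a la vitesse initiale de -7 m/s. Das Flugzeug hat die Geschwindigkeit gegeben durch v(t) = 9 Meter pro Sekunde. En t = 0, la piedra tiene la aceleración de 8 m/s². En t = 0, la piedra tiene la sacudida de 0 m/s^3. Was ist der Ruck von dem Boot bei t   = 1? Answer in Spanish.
Partiendo de la posición x(t) = 3·t^2 - 5·t + 5, tomamos 3 derivadas. Derivando la posición, obtenemos la velocidad: v(t) = 6·t - 5. Tomando d/dt de v(t), encontramos a(t) = 6. La derivada de la aceleración da la sacudida: j(t) = 0. Tenemos la sacudida j(t) = 0. Sustituyendo t = 1: j(1) = 0.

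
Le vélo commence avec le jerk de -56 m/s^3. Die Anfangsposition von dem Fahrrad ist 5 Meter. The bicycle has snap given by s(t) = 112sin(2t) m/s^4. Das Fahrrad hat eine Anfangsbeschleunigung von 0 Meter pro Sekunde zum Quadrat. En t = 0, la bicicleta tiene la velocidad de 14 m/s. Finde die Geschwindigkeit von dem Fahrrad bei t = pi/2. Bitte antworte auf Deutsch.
Wir müssen die Stammfunktion unserer Gleichung für den Snap s(t) = 112·sin(2·t) 3-mal finden. Durch Integration von dem Snap und Verwendung der Anfangsbedingung j(0) = -56, erhalten wir j(t) = -56·cos(2·t). Durch Integration von dem Ruck und Verwendung der Anfangsbedingung a(0) = 0, erhalten wir a(t) = -28·sin(2·t). Mit ∫a(t)dt und Anwendung von v(0) = 14, finden wir v(t) = 14·cos(2·t). Mit v(t) = 14·cos(2·t) und Einsetzen von t = pi/2, finden wir v = -14.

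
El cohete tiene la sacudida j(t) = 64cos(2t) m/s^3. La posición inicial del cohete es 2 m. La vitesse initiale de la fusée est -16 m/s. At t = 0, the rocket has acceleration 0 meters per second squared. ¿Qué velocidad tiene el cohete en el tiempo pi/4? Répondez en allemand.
Um dies zu lösen, müssen wir 2 Stammfunktionen unserer Gleichung für den Ruck j(t) = 64·cos(2·t) finden. Mit ∫j(t)dt und Anwendung von a(0) = 0, finden wir a(t) = 32·sin(2·t). Durch Integration von der Beschleunigung und Verwendung der Anfangsbedingung v(0) = -16, erhalten wir v(t) = -16·cos(2·t). Mit v(t) = -16·cos(2·t) und Einsetzen von t = pi/4, finden wir v = 0.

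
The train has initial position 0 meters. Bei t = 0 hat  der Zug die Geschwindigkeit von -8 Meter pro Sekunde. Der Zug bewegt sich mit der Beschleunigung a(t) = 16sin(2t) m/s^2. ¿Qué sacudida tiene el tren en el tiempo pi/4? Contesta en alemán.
Um dies zu lösen, müssen wir 1 Ableitung unserer Gleichung für die Beschleunigung a(t) = 16·sin(2·t) nehmen. Durch Ableiten von der Beschleunigung erhalten wir den Ruck: j(t) = 32·cos(2·t). Wir haben den Ruck j(t) = 32·cos(2·t). Durch Einsetzen von t = pi/4: j(pi/4) = 0.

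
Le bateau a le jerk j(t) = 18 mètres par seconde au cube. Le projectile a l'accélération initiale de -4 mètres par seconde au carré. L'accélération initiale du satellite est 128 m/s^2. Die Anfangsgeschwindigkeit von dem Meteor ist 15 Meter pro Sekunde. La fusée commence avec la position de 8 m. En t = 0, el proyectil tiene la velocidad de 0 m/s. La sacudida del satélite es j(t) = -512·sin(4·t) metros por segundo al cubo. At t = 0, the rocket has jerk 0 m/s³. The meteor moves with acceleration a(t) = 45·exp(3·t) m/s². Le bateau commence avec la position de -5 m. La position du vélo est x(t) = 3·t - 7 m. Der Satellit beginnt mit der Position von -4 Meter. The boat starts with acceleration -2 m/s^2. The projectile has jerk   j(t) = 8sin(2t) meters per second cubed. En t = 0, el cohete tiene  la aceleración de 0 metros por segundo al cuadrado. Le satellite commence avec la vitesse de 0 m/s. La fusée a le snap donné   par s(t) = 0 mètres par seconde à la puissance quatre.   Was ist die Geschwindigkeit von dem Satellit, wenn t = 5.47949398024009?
Wir müssen unsere Gleichung für den Ruck j(t) = -512·sin(4·t) 2-mal integrieren. Das Integral von dem Ruck ist die Beschleunigung. Mit a(0) = 128 erhalten wir a(t) = 128·cos(4·t). Durch Integration von der Beschleunigung und Verwendung der Anfangsbedingung v(0) = 0, erhalten wir v(t) = 32·sin(4·t). Wir haben die Geschwindigkeit v(t) = 32·sin(4·t). Durch Einsetzen von t = 5.47949398024009: v(5.47949398024009) = 2.33943597933519.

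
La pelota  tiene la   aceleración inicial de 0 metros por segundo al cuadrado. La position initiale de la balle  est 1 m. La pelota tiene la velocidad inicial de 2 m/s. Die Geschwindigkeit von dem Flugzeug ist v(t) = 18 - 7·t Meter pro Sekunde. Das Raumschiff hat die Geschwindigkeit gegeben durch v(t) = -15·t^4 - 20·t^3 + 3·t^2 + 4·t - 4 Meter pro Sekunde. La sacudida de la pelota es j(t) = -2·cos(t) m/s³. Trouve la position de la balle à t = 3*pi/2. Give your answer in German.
Wir müssen das Integral unserer Gleichung für den Ruck j(t) = -2·cos(t) 3-mal finden. Mit ∫j(t)dt und Anwendung von a(0) = 0, finden wir a(t) = -2·sin(t). Durch Integration von der Beschleunigung und Verwendung der Anfangsbedingung v(0) = 2, erhalten wir v(t) = 2·cos(t). Durch Integration von der Geschwindigkeit und Verwendung der Anfangsbedingung x(0) = 1, erhalten wir x(t) = 2·sin(t) + 1. Wir haben die Position x(t) = 2·sin(t) + 1. Durch Einsetzen von t = 3*pi/2: x(3*pi/2) = -1.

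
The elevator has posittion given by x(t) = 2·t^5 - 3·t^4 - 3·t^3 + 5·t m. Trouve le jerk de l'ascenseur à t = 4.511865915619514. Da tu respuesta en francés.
Pour résoudre ceci, nous devons prendre 3 dérivées de notre équation de la position x(t) = 2·t^5 - 3·t^4 - 3·t^3 + 5·t. En prenant d/dt de x(t), nous trouvons v(t) = 10·t^4 - 12·t^3 - 9·t^2 + 5. La dérivée de la vitesse donne l'accélération: a(t) = 40·t^3 - 36·t^2 - 18·t. La dérivée de l'accélération donne le jerk: j(t) = 120·t^2 - 72·t - 18. De l'équation du jerk j(t) = 120·t^2 - 72·t - 18, nous substituons t = 4.511865915619514 pour obtenir j = 2099.97773893889.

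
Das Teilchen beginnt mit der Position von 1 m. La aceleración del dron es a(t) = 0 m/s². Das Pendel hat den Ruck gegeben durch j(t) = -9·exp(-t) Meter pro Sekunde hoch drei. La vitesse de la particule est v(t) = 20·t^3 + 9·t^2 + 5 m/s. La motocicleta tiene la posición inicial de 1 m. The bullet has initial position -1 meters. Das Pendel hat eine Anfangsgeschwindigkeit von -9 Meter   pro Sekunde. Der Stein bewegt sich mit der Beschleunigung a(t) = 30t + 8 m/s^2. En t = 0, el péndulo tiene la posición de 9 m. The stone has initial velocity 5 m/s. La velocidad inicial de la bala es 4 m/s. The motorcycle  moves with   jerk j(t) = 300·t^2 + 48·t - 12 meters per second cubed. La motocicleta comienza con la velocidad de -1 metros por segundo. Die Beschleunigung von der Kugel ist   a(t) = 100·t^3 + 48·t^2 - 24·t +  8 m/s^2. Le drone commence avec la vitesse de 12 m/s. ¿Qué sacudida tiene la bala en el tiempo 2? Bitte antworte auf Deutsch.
Um dies zu lösen, müssen wir 1 Ableitung unserer Gleichung für die Beschleunigung a(t) = 100·t^3 + 48·t^2 - 24·t + 8 nehmen. Durch Ableiten von der Beschleunigung erhalten wir den Ruck: j(t) = 300·t^2 + 96·t - 24. Aus der Gleichung für den Ruck j(t) = 300·t^2 + 96·t - 24, setzen wir t = 2 ein und erhalten j = 1368.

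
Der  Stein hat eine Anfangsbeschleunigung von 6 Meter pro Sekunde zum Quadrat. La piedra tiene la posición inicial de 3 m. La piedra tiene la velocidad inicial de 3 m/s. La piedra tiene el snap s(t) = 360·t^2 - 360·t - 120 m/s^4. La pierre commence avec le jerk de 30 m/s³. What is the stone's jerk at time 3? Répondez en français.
Nous devons trouver la primitive de notre équation du snap s(t) = 360·t^2 - 360·t - 120 1 fois. L'intégrale du snap est le jerk. En utilisant j(0) = 30, nous obtenons j(t) = 120·t^3 - 180·t^2 - 120·t + 30. De l'équation du jerk j(t) = 120·t^3 - 180·t^2 - 120·t + 30, nous substituons t = 3 pour obtenir j = 1290.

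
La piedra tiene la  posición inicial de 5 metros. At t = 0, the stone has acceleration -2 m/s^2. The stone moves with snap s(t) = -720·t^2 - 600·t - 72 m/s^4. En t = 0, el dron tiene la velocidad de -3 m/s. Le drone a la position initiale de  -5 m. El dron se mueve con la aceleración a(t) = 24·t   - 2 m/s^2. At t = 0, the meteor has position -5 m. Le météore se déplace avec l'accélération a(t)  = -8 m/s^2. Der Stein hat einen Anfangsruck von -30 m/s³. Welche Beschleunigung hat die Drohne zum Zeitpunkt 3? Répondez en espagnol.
Usando a(t) = 24·t - 2 y sustituyendo t = 3, encontramos a = 70.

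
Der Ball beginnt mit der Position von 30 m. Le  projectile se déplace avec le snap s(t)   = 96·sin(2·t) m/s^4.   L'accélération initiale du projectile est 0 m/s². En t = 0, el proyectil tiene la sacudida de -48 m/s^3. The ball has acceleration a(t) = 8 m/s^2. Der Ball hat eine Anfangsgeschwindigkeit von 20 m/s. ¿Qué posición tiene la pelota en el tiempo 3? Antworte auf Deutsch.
Ausgehend von der Beschleunigung a(t) = 8, nehmen wir 2 Stammfunktionen. Durch Integration von der Beschleunigung und Verwendung der Anfangsbedingung v(0) = 20, erhalten wir v(t) = 8·t + 20. Mit ∫v(t)dt und Anwendung von x(0) = 30, finden wir x(t) = 4·t^2 + 20·t + 30. Mit x(t) = 4·t^2 + 20·t + 30 und Einsetzen von t = 3, finden wir x = 126.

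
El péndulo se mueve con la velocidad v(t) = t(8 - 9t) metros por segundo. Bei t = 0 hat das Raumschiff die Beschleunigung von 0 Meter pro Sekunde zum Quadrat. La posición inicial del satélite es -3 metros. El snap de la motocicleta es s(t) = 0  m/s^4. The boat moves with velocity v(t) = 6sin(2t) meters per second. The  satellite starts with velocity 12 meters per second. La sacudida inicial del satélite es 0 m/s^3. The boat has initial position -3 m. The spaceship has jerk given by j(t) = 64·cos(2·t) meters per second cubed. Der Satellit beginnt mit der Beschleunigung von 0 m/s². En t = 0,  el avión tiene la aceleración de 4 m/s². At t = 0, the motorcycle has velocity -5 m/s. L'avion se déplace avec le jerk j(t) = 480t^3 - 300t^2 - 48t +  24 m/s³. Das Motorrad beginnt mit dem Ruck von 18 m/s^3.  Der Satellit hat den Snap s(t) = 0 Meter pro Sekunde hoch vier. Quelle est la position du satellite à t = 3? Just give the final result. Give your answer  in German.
Die Position bei t = 3 ist x = 33.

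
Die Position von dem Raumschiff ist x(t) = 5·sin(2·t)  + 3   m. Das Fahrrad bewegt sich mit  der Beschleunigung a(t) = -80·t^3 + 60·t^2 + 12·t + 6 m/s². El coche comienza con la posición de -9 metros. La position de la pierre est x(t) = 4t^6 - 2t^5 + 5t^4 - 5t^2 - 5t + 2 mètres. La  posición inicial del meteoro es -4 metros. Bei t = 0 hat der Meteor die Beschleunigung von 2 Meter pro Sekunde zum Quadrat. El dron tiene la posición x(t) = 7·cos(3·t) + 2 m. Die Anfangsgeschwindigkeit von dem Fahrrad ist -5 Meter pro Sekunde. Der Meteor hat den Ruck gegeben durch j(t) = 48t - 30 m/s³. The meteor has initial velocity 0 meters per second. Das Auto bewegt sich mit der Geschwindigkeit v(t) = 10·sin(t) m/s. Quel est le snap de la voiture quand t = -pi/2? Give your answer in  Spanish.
Partiendo de la velocidad v(t) = 10·sin(t), tomamos 3 derivadas. La derivada de la velocidad da la aceleración: a(t) = 10·cos(t). La derivada de la aceleración da la sacudida: j(t) = -10·sin(t). Tomando d/dt de j(t), encontramos s(t) = -10·cos(t). Usando s(t) = -10·cos(t) y sustituyendo t = -pi/2, encontramos s = 0.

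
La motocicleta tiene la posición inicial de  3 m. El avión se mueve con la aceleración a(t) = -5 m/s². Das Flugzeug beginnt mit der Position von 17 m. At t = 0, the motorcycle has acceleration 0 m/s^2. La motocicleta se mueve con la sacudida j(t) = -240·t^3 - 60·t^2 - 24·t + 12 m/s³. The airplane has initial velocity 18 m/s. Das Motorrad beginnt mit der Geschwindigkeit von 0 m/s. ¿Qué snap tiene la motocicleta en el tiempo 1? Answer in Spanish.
Partiendo de la sacudida j(t) = -240·t^3 - 60·t^2 - 24·t + 12, tomamos 1 derivada. Derivando la sacudida, obtenemos el snap: s(t) = -720·t^2 - 120·t - 24. De la ecuación del snap s(t) = -720·t^2 - 120·t - 24, sustituimos t = 1 para obtener s = -864.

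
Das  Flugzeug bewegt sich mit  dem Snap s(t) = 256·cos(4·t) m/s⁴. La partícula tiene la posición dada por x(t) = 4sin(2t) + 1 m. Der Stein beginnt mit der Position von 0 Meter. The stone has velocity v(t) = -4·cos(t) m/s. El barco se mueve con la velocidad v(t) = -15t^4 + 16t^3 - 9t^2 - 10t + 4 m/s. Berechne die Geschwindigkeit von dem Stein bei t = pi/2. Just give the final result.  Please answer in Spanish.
En t = pi/2, v = 0.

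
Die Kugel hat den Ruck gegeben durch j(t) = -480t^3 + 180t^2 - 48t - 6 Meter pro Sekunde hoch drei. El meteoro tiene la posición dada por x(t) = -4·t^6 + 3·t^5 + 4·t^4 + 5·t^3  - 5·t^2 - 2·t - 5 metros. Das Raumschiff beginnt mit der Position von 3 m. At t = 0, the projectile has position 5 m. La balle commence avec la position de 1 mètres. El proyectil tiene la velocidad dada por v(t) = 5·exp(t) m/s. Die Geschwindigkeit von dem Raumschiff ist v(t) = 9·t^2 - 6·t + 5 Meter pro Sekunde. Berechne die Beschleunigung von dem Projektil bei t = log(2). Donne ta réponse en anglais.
Starting from velocity v(t) = 5·exp(t), we take 1 derivative. The derivative of velocity gives acceleration: a(t) = 5·exp(t). Using a(t) = 5·exp(t) and substituting t = log(2), we find a = 10.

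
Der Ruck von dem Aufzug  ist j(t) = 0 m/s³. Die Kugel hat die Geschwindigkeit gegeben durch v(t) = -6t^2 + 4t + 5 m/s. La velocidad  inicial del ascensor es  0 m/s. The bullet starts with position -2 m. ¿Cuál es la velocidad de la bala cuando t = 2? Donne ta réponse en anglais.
We have velocity v(t) = -6·t^2 + 4·t + 5. Substituting t = 2: v(2) = -11.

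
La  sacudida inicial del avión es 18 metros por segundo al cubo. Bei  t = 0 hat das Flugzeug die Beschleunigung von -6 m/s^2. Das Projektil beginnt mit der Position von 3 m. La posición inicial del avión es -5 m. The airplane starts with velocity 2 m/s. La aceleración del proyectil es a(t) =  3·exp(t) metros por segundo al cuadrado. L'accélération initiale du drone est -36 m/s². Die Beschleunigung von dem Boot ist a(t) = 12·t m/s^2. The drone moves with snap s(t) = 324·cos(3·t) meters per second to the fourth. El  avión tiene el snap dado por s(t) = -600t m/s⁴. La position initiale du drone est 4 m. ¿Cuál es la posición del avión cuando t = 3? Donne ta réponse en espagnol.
Para resolver esto, necesitamos tomar 4 antiderivadas de nuestra ecuación del snap s(t) = -600·t. La integral del snap, con j(0) = 18, da la sacudida: j(t) = 18 - 300·t^2. Integrando la sacudida y usando la condición inicial a(0) = -6, obtenemos a(t) = -100·t^3 + 18·t - 6. La antiderivada de la aceleración es la velocidad. Usando v(0) = 2, obtenemos v(t) = -25·t^4 + 9·t^2 - 6·t + 2. Integrando la velocidad y usando la condición inicial x(0) = -5, obtenemos x(t) = -5·t^5 + 3·t^3 - 3·t^2 + 2·t - 5. Usando x(t) = -5·t^5 + 3·t^3 - 3·t^2 + 2·t - 5 y sustituyendo t = 3, encontramos x = -1160.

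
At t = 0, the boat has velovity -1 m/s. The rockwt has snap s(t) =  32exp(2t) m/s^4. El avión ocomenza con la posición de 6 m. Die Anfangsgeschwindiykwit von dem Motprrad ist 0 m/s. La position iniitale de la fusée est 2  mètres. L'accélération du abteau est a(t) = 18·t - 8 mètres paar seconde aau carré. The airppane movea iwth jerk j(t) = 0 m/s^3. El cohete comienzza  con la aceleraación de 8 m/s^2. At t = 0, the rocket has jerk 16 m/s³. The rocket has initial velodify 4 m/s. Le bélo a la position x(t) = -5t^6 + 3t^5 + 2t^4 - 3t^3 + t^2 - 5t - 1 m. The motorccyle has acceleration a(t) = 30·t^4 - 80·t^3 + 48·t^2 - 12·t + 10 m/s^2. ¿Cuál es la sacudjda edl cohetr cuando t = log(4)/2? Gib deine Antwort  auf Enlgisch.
We need to integrate our snap equation s(t) = 32·exp(2·t) 1 time. The antiderivative of snap is jerk. Using j(0) = 16, we get j(t) = 16·exp(2·t). We have jerk j(t) = 16·exp(2·t). Substituting t = log(4)/2: j(log(4)/2) = 64.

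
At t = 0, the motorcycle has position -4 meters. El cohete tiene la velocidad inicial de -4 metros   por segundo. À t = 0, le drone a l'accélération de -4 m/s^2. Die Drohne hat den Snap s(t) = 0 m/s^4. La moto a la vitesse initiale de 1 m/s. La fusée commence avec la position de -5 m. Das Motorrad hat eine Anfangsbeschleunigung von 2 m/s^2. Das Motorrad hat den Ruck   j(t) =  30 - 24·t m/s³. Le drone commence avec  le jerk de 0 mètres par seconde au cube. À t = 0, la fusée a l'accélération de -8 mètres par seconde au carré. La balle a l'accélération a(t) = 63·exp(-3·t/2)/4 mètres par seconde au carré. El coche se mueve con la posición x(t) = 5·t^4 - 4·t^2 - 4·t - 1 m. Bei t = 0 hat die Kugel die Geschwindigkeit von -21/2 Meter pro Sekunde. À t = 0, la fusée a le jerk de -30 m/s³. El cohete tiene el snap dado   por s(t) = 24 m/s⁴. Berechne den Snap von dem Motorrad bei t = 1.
Um dies zu lösen, müssen wir 1 Ableitung unserer Gleichung für den Ruck j(t) = 30 - 24·t nehmen. Die Ableitung von dem Ruck ergibt den Snap: s(t) = -24. Aus der Gleichung für den Snap s(t) = -24, setzen wir t = 1 ein und erhalten s = -24.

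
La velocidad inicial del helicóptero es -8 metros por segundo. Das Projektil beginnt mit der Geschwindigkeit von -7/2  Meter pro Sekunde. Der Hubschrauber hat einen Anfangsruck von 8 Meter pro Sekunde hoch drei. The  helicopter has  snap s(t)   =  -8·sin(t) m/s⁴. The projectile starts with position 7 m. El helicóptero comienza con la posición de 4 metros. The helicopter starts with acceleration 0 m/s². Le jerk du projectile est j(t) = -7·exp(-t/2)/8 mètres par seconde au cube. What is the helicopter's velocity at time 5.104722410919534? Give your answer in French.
Pour résoudre ceci, nous devons prendre 3 intégrales de notre équation du snap s(t) = -8·sin(t). En prenant ∫s(t)dt et en appliquant j(0) = 8, nous trouvons j(t) = 8·cos(t). La primitive du jerk est l'accélération. En utilisant a(0) = 0, nous obtenons a(t) = 8·sin(t). La primitive de l'accélération est la vitesse. En utilisant v(0) = -8, nous obtenons v(t) = -8·cos(t). De l'équation de la vitesse v(t) = -8·cos(t), nous substituons t = 5.104722410919534 pour obtenir v = -3.05876471330988.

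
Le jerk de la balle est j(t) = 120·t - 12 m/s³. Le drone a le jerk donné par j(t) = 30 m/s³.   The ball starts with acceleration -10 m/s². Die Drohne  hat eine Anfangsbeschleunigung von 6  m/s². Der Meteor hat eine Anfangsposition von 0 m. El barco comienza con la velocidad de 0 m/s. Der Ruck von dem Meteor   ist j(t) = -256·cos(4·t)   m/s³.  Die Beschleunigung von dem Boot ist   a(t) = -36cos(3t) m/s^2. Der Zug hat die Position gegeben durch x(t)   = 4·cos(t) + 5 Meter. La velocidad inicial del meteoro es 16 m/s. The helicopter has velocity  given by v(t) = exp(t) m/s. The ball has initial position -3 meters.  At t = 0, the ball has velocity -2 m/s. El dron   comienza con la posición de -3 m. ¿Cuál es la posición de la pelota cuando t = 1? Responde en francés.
Nous devons trouver la primitive de notre équation du jerk j(t) = 120·t - 12 3 fois. La primitive du jerk est l'accélération. En utilisant a(0) = -10, nous obtenons a(t) = 60·t^2 - 12·t - 10. En prenant ∫a(t)dt et en appliquant v(0) = -2, nous trouvons v(t) = 20·t^3 - 6·t^2 - 10·t - 2. En prenant ∫v(t)dt et en appliquant x(0) = -3, nous trouvons x(t) = 5·t^4 - 2·t^3 - 5·t^2 - 2·t - 3. De l'équation de la position x(t) = 5·t^4 - 2·t^3 - 5·t^2 - 2·t - 3, nous substituons t = 1 pour obtenir x = -7.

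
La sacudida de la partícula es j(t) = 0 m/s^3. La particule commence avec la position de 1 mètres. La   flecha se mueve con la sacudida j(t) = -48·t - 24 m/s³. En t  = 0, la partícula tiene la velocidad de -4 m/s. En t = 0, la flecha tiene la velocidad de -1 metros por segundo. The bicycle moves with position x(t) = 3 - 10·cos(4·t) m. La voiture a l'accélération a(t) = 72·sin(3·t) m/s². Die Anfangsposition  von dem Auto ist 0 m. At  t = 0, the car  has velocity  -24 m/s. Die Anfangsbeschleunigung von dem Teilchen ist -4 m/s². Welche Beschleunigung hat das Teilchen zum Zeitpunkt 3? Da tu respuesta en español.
Para resolver esto, necesitamos tomar 1 integral de nuestra ecuación de la sacudida j(t) = 0. Integrando la sacudida y usando la condición inicial a(0) = -4, obtenemos a(t) = -4. Usando a(t) = -4 y sustituyendo t = 3, encontramos a = -4.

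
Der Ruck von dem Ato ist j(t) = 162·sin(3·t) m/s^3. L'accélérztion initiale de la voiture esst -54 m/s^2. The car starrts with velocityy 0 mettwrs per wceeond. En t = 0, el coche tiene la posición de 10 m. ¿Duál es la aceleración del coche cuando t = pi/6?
Partiendo de la sacudida j(t) = 162·sin(3·t), tomamos 1 integral. Tomando ∫j(t)dt y aplicando a(0) = -54, encontramos a(t) = -54·cos(3·t). Usando a(t) = -54·cos(3·t) y sustituyendo t = pi/6, encontramos a = 0.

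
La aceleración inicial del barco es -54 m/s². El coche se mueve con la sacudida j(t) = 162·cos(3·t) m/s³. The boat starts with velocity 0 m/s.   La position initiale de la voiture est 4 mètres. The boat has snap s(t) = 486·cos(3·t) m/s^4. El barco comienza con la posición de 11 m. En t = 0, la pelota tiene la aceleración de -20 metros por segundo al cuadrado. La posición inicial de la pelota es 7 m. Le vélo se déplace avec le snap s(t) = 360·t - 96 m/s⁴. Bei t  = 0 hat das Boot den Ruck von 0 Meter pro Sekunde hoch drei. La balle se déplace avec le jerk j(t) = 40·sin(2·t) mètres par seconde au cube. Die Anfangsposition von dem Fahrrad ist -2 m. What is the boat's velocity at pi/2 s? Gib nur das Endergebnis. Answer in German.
Die Antwort ist 18.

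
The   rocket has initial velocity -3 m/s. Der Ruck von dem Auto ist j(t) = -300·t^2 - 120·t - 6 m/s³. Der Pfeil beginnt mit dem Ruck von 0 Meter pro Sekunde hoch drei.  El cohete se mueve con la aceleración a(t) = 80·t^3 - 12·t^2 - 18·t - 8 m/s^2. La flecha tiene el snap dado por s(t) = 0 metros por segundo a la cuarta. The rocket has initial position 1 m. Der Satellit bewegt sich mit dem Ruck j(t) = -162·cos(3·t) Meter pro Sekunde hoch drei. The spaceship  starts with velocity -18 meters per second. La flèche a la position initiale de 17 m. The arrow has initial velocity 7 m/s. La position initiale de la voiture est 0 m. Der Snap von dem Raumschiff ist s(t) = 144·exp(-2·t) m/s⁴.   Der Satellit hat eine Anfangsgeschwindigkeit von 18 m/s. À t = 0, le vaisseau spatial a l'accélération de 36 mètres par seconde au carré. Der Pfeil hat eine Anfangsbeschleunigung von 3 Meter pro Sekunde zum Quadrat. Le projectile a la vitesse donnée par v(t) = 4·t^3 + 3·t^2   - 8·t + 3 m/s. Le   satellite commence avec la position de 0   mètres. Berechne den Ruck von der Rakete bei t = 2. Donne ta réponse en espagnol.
Para resolver esto, necesitamos tomar 1 derivada de nuestra ecuación de la aceleración a(t) = 80·t^3 - 12·t^2 - 18·t - 8. Derivando la aceleración, obtenemos la sacudida: j(t) = 240·t^2 - 24·t - 18. De la ecuación de la sacudida j(t) = 240·t^2 - 24·t - 18, sustituimos t = 2 para obtener j = 894.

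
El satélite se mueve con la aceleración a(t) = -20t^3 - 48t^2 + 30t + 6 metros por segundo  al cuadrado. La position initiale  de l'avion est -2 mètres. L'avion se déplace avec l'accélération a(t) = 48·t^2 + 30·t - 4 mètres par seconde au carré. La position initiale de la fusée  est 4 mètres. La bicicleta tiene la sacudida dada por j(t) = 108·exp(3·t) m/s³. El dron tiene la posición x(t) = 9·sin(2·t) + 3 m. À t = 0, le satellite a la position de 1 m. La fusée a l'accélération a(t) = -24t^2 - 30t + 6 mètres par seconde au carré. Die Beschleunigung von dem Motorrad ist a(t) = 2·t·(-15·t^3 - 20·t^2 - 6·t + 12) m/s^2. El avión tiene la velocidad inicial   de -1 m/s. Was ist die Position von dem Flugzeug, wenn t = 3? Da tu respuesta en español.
Partiendo de la aceleración a(t) = 48·t^2 + 30·t - 4, tomamos 2 integrales. La antiderivada de la aceleración, con v(0) = -1, da la velocidad: v(t) = 16·t^3 + 15·t^2 - 4·t - 1. La antiderivada de la velocidad es la posición. Usando x(0) = -2, obtenemos x(t) = 4·t^4 + 5·t^3 - 2·t^2 - t - 2. Usando x(t) = 4·t^4 + 5·t^3 - 2·t^2 - t - 2 y sustituyendo t = 3, encontramos x = 436.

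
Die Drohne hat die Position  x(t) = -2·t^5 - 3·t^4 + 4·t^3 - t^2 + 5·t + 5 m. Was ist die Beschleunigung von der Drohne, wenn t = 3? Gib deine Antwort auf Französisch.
Pour résoudre ceci, nous devons prendre 2 dérivées de notre équation de la position x(t) = -2·t^5 - 3·t^4 + 4·t^3 - t^2 + 5·t + 5. En prenant d/dt de x(t), nous trouvons v(t) = -10·t^4 - 12·t^3 + 12·t^2 - 2·t + 5. La dérivée de la vitesse donne l'accélération: a(t) = -40·t^3 - 36·t^2 + 24·t - 2. En utilisant a(t) = -40·t^3 - 36·t^2 + 24·t - 2 et en substituant t = 3, nous trouvons a = -1334.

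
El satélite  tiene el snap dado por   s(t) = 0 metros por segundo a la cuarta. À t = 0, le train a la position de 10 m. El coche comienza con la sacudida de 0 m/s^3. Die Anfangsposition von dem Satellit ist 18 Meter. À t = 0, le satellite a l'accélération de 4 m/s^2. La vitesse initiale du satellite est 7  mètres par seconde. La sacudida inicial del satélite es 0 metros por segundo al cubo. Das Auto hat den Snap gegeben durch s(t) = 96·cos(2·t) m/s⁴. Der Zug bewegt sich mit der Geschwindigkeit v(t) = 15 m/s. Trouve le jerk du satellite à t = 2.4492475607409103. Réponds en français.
En partant du snap s(t) = 0, nous prenons 1 intégrale. La primitive du snap, avec j(0) = 0, donne le jerk: j(t) = 0. En utilisant j(t) = 0 et en substituant t = 2.4492475607409103, nous trouvons j = 0.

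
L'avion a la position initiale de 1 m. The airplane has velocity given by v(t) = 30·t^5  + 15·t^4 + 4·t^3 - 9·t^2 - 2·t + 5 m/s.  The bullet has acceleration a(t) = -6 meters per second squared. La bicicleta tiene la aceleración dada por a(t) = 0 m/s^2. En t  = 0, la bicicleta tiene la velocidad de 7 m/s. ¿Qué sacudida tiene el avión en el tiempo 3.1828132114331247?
Partiendo de la velocidad v(t) = 30·t^5 + 15·t^4 + 4·t^3 - 9·t^2 - 2·t + 5, tomamos 2 derivadas. La derivada de la velocidad da la aceleración: a(t) = 150·t^4 + 60·t^3 + 12·t^2 - 18·t - 2. La derivada de la aceleración da la sacudida: j(t) = 600·t^3 + 180·t^2 + 24·t - 18. Tenemos la sacudida j(t) = 600·t^3 + 180·t^2 + 24·t - 18. Sustituyendo t = 3.1828132114331247: j(3.1828132114331247) = 21227.5529948071.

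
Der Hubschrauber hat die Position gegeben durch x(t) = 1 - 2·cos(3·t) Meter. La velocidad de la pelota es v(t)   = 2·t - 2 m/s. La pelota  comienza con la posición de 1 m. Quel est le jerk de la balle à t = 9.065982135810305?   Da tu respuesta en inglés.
To solve this, we need to take 2 derivatives of our velocity equation v(t) = 2·t - 2. The derivative of velocity gives acceleration: a(t) = 2. Taking d/dt of a(t), we find j(t) = 0. From the given jerk equation j(t) = 0, we substitute t = 9.065982135810305 to get j = 0.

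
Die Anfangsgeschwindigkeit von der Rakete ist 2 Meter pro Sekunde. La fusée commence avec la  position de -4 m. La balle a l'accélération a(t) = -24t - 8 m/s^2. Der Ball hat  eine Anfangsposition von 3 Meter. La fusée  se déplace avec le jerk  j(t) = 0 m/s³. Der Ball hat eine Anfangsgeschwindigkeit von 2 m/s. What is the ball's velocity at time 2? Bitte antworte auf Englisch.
To find the answer, we compute 1 antiderivative of a(t) = -24·t - 8. The integral of acceleration, with v(0) = 2, gives velocity: v(t) = -12·t^2 - 8·t + 2. We have velocity v(t) = -12·t^2 - 8·t + 2. Substituting t = 2: v(2) = -62.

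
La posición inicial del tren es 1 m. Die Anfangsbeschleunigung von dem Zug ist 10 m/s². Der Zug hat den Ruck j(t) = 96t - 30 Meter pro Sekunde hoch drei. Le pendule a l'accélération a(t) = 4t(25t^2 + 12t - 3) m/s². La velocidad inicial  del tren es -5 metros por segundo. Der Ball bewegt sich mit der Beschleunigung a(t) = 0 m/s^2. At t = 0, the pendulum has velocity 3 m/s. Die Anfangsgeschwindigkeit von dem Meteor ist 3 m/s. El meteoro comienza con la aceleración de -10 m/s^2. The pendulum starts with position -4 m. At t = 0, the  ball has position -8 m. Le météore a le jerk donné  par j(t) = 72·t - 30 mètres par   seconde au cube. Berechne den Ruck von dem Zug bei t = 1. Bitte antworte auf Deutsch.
Mit j(t) = 96·t - 30 und Einsetzen von t = 1, finden wir j = 66.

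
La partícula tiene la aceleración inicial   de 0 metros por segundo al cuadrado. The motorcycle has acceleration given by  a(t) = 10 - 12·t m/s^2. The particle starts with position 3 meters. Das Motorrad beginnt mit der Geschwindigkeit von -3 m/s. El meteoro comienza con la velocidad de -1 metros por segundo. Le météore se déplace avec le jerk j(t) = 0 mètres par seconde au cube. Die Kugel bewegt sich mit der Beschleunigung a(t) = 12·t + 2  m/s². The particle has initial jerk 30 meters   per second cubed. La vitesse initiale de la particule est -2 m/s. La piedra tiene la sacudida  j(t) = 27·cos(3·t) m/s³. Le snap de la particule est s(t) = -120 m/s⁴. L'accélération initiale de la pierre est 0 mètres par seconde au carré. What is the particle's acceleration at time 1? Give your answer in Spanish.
Partiendo del snap s(t) = -120, tomamos 2 antiderivadas. La integral del snap es la sacudida. Usando j(0) = 30, obtenemos j(t) = 30 - 120·t. La integral de la sacudida, con a(0) = 0, da la aceleración: a(t) = 30·t·(1 - 2·t). Usando a(t) = 30·t·(1 - 2·t) y sustituyendo t = 1, encontramos a = -30.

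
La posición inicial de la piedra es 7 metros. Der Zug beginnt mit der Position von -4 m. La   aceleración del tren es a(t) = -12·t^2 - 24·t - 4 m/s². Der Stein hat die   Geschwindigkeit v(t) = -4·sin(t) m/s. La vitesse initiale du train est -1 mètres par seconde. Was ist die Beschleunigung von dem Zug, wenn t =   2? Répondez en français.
De l'équation de l'accélération a(t) = -12·t^2 - 24·t - 4, nous substituons t = 2 pour obtenir a = -100.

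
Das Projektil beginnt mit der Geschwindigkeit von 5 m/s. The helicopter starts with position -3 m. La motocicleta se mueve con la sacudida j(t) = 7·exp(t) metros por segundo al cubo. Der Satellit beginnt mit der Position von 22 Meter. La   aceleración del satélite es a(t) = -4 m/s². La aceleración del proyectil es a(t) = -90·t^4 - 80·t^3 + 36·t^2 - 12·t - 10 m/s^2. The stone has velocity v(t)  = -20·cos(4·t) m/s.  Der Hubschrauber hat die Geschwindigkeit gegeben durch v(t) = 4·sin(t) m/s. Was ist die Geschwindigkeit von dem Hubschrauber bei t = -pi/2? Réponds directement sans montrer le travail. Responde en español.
La respuesta es -4.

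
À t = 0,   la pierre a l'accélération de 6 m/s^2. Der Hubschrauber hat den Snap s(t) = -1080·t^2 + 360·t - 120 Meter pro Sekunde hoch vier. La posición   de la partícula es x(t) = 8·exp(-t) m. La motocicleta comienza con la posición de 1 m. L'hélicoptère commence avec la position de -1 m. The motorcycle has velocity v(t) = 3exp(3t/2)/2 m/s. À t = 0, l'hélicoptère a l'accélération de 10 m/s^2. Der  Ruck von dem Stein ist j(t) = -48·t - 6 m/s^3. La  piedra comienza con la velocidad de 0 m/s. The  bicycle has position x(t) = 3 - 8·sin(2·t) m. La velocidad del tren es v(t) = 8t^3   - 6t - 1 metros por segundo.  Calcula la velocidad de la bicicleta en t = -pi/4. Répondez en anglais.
Starting from position x(t) = 3 - 8·sin(2·t), we take 1 derivative. Taking d/dt of x(t), we find v(t) = -16·cos(2·t). Using v(t) = -16·cos(2·t) and substituting t = -pi/4, we find v = 0.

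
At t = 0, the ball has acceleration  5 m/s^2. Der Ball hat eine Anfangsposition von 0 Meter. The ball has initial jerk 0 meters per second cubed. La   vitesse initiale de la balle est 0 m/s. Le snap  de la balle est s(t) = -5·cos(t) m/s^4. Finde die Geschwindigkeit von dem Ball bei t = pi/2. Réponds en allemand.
Um dies zu lösen, müssen wir 3 Integrale unserer Gleichung für den Snap s(t) = -5·cos(t) finden. Durch Integration von dem Snap und Verwendung der Anfangsbedingung j(0) = 0, erhalten wir j(t) = -5·sin(t). Durch Integration von dem Ruck und Verwendung der Anfangsbedingung a(0) = 5, erhalten wir a(t) = 5·cos(t). Mit ∫a(t)dt und Anwendung von v(0) = 0, finden wir v(t) = 5·sin(t). Aus der Gleichung für die Geschwindigkeit v(t) = 5·sin(t), setzen wir t = pi/2 ein und erhalten v = 5.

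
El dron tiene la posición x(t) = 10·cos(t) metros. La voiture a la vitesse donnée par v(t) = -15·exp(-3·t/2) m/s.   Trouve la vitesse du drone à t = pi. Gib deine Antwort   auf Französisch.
Nous devons dériver notre équation de la position x(t) = 10·cos(t) 1 fois. La dérivée de la position donne la vitesse: v(t) = -10·sin(t). De l'équation de la vitesse v(t) = -10·sin(t), nous substituons t = pi pour obtenir v = 0.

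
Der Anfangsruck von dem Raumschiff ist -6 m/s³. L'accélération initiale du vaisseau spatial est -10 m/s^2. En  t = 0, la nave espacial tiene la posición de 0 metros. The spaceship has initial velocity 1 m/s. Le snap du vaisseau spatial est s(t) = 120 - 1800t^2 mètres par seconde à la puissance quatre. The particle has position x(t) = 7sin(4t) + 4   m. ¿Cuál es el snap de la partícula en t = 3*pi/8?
Partiendo de la posición x(t) = 7·sin(4·t) + 4, tomamos 4 derivadas. Tomando d/dt de x(t), encontramos v(t) = 28·cos(4·t). La derivada de la velocidad da la aceleración: a(t) = -112·sin(4·t). Tomando d/dt de a(t), encontramos j(t) = -448·cos(4·t). Tomando d/dt de j(t), encontramos s(t) = 1792·sin(4·t). De la ecuación del snap s(t) = 1792·sin(4·t), sustituimos t = 3*pi/8 para obtener s = -1792.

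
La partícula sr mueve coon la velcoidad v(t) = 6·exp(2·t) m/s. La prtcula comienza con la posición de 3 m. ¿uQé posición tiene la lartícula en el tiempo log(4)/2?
Necesitamos integrar nuestra ecuación de la velocidad v(t) = 6·exp(2·t) 1 vez. La antiderivada de la velocidad es la posición. Usando x(0) = 3, obtenemos x(t) = 3·exp(2·t). Usando x(t) = 3·exp(2·t) y sustituyendo t = log(4)/2, encontramos x = 12.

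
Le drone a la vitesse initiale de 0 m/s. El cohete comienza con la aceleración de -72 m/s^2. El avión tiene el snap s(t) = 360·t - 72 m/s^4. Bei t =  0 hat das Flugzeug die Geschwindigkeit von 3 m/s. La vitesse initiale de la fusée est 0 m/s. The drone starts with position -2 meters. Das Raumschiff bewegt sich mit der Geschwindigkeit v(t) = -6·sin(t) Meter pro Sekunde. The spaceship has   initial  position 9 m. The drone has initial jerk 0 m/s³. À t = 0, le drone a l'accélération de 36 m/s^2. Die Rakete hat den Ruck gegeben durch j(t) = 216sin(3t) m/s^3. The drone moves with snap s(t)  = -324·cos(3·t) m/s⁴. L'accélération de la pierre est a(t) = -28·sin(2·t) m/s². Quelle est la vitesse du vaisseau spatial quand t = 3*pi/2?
Nous avons la vitesse v(t) = -6·sin(t). En substituant t = 3*pi/2: v(3*pi/2) = 6.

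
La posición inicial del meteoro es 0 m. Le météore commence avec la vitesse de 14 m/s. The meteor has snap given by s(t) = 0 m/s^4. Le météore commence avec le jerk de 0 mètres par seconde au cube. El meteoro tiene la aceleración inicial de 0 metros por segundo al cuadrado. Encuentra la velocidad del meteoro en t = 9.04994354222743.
Para resolver esto, necesitamos tomar 3 integrales de nuestra ecuación del snap s(t) = 0. Tomando ∫s(t)dt y aplicando j(0) = 0, encontramos j(t) = 0. Tomando ∫j(t)dt y aplicando a(0) = 0, encontramos a(t) = 0. Integrando la aceleración y usando la condición inicial v(0) = 14, obtenemos v(t) = 14. De la ecuación de la velocidad v(t) = 14, sustituimos t = 9.04994354222743 para obtener v = 14.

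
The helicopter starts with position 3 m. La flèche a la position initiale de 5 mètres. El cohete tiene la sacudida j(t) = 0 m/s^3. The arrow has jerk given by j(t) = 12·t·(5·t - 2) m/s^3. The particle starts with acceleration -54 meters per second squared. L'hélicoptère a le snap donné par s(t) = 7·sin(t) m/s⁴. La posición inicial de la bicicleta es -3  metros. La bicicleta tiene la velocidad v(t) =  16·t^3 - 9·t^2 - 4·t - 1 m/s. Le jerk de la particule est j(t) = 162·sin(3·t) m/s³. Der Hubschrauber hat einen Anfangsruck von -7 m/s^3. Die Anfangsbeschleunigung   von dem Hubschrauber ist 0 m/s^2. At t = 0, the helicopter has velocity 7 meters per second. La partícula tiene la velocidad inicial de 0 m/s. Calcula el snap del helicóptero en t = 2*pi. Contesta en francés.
Nous avons le snap s(t) = 7·sin(t). En substituant t = 2*pi: s(2*pi) = 0.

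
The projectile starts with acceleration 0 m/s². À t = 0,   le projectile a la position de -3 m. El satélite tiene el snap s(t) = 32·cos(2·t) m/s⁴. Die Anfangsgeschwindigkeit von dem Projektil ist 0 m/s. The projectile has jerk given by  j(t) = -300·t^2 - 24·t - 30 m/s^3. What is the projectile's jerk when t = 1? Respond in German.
Aus der Gleichung für den Ruck j(t) = -300·t^2 - 24·t - 30, setzen wir t = 1 ein und erhalten j = -354.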